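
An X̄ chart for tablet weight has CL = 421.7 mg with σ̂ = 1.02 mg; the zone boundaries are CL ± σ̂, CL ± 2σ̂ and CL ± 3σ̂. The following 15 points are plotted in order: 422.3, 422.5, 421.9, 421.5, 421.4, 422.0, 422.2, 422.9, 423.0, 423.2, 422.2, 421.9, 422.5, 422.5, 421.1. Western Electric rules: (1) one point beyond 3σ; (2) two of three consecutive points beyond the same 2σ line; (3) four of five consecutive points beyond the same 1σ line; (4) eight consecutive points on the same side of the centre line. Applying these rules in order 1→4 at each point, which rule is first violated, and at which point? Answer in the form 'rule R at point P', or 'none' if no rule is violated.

Zone of each point (C = within 1σ̂, B = 1σ̂–2σ̂, A = 2σ̂–3σ̂, * = beyond 3σ̂; sign = side of CL): 1:+C, 2:+C, 3:+C, 4:-C, 5:-C, 6:+C, 7:+C, 8:+B, 9:+B, 10:+B, 11:+C, 12:+C, 13:+C, 14:+C, 15:-C
Rule 4 (eight consecutive points on the same side of the centre line) is satisfied at point 13.

rule 4 at point 13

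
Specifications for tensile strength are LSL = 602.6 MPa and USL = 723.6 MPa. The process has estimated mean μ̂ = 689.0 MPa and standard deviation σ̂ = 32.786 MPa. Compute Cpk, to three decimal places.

Cpu = (USL − μ̂) / (3σ̂) = (723.6 − 689.0) / (3 × 32.786) = 0.3518; Cpl = (μ̂ − LSL) / (3σ̂) = (689.0 − 602.6) / (3 × 32.786) = 0.8784; Cpk = min(Cpu, Cpl) = 0.3518

0.352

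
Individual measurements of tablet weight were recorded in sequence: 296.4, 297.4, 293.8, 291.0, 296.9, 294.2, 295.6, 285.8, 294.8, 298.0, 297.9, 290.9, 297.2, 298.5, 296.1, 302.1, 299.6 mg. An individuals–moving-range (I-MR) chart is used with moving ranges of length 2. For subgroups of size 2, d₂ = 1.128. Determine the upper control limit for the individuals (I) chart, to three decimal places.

X̄ = (296.4 + 297.4 + 293.8 + 291.0 + 296.9 + 294.2 + 295.6 + 285.8 + 294.8 + 298.0 + 297.9 + 290.9 + 297.2 + 298.5 + 296.1 + 302.1 + 299.6) / 17 = 295.6588
Moving ranges: 1.0, 3.6, 2.8, 5.9, 2.7, 1.4, 9.8, 9.0, 3.2, 0.1, 7.0, 6.3, 1.3, 2.4, 6.0, 2.5; M̄R̄ = 65.0000 / 16 = 4.0625
UCL = X̄ + 3·M̄R̄/d₂ = 295.6588 + 3 × 4.0625 / 1.128 = 306.4633

306.463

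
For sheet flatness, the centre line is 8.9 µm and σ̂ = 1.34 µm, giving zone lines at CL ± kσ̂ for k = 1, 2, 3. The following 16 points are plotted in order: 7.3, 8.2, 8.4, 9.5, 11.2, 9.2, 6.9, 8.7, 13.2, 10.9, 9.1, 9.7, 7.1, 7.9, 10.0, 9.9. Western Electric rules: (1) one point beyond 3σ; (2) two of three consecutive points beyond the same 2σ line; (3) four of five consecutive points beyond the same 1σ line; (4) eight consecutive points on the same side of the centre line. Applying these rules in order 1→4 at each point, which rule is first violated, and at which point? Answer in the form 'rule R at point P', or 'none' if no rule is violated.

Zone of each point (C = within 1σ̂, B = 1σ̂–2σ̂, A = 2σ̂–3σ̂, * = beyond 3σ̂; sign = side of CL): 1:-B, 2:-C, 3:-C, 4:+C, 5:+B, 6:+C, 7:-B, 8:-C, 9:+*, 10:+B, 11:+C, 12:+C, 13:-B, 14:-C, 15:+C, 16:+C
Rule 1 (one point beyond the 3σ limits) is satisfied at point 9.

rule 1 at point 9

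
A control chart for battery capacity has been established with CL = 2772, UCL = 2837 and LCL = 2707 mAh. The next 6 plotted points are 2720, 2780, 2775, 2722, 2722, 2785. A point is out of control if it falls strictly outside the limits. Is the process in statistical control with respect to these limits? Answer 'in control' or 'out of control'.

All 6 points lie within [2707, 2837].

in control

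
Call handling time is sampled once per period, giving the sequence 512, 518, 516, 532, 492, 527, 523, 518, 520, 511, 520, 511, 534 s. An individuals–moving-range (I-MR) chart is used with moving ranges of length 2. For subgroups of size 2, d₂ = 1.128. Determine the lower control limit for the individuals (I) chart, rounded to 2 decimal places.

X̄ = (512 + 518 + 516 + 532 + 492 + 527 + 523 + 518 + 520 + 511 + 520 + 511 + 534) / 13 = 518.0000
Moving ranges: 6, 2, 16, 40, 35, 4, 5, 2, 9, 9, 9, 23; M̄R̄ = 160.0000 / 12 = 13.3333
LCL = X̄ − 3·M̄R̄/d₂ = 518.0000 − 3 × 13.3333 / 1.128 = 482.5390

482.54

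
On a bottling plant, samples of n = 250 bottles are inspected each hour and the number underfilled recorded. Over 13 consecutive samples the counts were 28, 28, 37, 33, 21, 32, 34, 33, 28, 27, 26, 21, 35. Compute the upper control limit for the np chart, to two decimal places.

p̄ = Σdᵢ / (k·n) = 383 / (13 × 250) = 0.11785
UCL = np̄ + 3·√(np̄(1−p̄)) = 29.4615 + 3 × √(29.4615×0.88215) = 29.4615 + 3 × 5.0980 = 44.7555

44.76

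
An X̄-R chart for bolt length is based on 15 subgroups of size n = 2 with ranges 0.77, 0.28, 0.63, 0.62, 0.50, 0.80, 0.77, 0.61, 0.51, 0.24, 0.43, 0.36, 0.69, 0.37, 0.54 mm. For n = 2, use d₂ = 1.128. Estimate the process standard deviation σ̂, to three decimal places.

R̄ = (0.77 + 0.28 + 0.63 + 0.62 + 0.50 + 0.80 + 0.77 + 0.61 + 0.51 + 0.24 + 0.43 + 0.36 + 0.69 + 0.37 + 0.54) / 15 = 0.5413
σ̂ = R̄ / d₂ = 0.5413 / 1.128 = 0.4799

0.480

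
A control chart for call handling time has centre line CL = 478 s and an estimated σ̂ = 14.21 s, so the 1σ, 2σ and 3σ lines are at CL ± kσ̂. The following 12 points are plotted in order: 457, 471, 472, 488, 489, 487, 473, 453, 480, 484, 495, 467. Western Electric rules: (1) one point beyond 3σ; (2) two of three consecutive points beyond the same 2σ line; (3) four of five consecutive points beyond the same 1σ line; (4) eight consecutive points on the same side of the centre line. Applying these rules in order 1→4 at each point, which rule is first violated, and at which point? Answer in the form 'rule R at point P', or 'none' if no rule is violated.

Zone of each point (C = within 1σ̂, B = 1σ̂–2σ̂, A = 2σ̂–3σ̂, * = beyond 3σ̂; sign = side of CL): 1:-B, 2:-C, 3:-C, 4:+C, 5:+C, 6:+C, 7:-C, 8:-B, 9:+C, 10:+C, 11:+B, 12:-C
No rule fires across all 12 points.

none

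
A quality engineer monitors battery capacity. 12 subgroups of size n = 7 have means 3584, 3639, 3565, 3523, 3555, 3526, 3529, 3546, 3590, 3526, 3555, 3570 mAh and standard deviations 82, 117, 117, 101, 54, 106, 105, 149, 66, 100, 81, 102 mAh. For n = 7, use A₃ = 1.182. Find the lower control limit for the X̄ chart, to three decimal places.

X̄̄ = (3584 + 3639 + 3565 + 3523 + 3555 + 3526 + 3529 + 3546 + 3590 + 3526 + 3555 + 3570) / 12 = 3559.0000
s̄ = (82 + 117 + 117 + 101 + 54 + 106 + 105 + 149 + 66 + 100 + 81 + 102) / 12 = 98.3333
LCL = X̄̄ − A₃·s̄ = 3559.0000 − 1.182 × 98.3333 = 3442.7700

3442.770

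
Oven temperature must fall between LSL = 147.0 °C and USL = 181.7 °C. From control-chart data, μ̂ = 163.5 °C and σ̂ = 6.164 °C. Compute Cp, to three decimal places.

Cp = (USL − LSL) / (6σ̂) = (181.7 − 147.0) / (6 × 6.164) = 34.7000 / 36.9840 = 0.9382

0.938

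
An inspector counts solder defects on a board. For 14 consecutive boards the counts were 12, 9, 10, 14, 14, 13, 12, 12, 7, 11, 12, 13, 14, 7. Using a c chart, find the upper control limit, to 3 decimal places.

c̄ = (12 + 9 + 10 + 14 + 14 + 13 + 12 + 12 + 7 + 11 + 12 + 13 + 14 + 7) / 14 = 160 / 14 = 11.4286
UCL = c̄ + 3√c̄ = 11.4286 + 3 × √11.4286 = 11.4286 + 3 × 3.3806 = 21.5704

21.570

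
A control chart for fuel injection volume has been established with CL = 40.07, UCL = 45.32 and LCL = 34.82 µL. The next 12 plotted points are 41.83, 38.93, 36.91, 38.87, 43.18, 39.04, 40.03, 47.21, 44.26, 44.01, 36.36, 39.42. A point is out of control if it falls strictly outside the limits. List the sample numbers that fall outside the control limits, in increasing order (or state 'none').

8

Compare each point to [34.82, 45.32]: sample 8 = 47.21 > UCL.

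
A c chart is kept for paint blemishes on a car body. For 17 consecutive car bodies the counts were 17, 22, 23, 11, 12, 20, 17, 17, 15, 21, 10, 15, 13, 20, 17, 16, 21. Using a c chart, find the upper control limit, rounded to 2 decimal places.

c̄ = (17 + 22 + 23 + 11 + 12 + 20 + 17 + 17 + 15 + 21 + 10 + 15 + 13 + 20 + 17 + 16 + 21) / 17 = 287 / 17 = 16.8824
UCL = c̄ + 3√c̄ = 16.8824 + 3 × √16.8824 = 16.8824 + 3 × 4.1088 = 29.2088

29.21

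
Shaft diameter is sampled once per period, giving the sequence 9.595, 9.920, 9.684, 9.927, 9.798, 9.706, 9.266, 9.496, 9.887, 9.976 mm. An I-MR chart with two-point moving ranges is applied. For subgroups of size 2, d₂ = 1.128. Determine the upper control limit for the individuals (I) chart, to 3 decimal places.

X̄ = (9.595 + 9.920 + 9.684 + 9.927 + 9.798 + 9.706 + 9.266 + 9.496 + 9.887 + 9.976) / 10 = 9.7255
Moving ranges: 0.325, 0.236, 0.243, 0.129, 0.092, 0.440, 0.230, 0.391, 0.089; M̄R̄ = 2.1750 / 9 = 0.2417
UCL = X̄ + 3·M̄R̄/d₂ = 9.7255 + 3 × 0.2417 / 1.128 = 10.3682

10.368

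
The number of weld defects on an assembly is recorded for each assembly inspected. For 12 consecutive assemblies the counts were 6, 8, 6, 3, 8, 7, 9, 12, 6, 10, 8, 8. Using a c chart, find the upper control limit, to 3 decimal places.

15.845

c̄ = (6 + 8 + 6 + 3 + 8 + 7 + 9 + 12 + 6 + 10 + 8 + 8) / 12 = 91 / 12 = 7.5833
UCL = c̄ + 3√c̄ = 7.5833 + 3 × √7.5833 = 7.5833 + 3 × 2.7538 = 15.8447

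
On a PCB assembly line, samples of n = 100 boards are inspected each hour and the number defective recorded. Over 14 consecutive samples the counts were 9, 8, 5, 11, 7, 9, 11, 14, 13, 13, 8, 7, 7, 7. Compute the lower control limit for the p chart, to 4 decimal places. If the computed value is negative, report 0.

p̄ = Σdᵢ / (k·n) = 129 / (14 × 100) = 0.09214
LCL = p̄ − 3·√(p̄(1−p̄)/n) = 0.09214 − 3 × 0.02892 = 0.00537

0.0054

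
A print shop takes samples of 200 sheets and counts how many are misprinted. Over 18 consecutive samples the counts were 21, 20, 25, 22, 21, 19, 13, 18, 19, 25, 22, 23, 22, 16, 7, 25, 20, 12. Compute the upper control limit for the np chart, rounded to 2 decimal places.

p̄ = Σdᵢ / (k·n) = 350 / (18 × 200) = 0.09722
UCL = np̄ + 3·√(np̄(1−p̄)) = 19.4444 + 3 × √(19.4444×0.90278) = 19.4444 + 3 × 4.1898 = 32.0137

32.01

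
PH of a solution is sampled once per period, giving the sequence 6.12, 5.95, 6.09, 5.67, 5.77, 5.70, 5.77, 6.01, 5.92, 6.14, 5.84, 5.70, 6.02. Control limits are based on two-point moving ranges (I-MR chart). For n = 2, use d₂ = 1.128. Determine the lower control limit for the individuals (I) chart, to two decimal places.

X̄ = (6.12 + 5.95 + 6.09 + 5.67 + 5.77 + 5.70 + 5.77 + 6.01 + 5.92 + 6.14 + 5.84 + 5.70 + 6.02) / 13 = 5.9000
Moving ranges: 0.17, 0.14, 0.42, 0.10, 0.07, 0.07, 0.24, 0.09, 0.22, 0.30, 0.14, 0.32; M̄R̄ = 2.2800 / 12 = 0.1900
LCL = X̄ − 3·M̄R̄/d₂ = 5.9000 − 3 × 0.1900 / 1.128 = 5.3947

5.39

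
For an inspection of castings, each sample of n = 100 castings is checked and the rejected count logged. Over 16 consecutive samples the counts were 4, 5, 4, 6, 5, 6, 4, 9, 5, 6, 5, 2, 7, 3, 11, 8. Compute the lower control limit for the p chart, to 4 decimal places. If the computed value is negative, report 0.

0.0000

p̄ = Σdᵢ / (k·n) = 90 / (16 × 100) = 0.05625
LCL = p̄ − 3·√(p̄(1−p̄)/n) = 0.05625 − 3 × 0.02304 = -0.01287 → 0 (negative, so LCL = 0)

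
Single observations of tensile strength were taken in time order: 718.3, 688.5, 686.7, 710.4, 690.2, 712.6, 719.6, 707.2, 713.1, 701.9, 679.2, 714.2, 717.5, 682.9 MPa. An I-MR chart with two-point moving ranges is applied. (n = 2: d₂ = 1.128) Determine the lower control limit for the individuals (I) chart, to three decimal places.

655.967

X̄ = (718.3 + 688.5 + 686.7 + 710.4 + 690.2 + 712.6 + 719.6 + 707.2 + 713.1 + 701.9 + 679.2 + 714.2 + 717.5 + 682.9) / 14 = 703.0214
Moving ranges: 29.8, 1.8, 23.7, 20.2, 22.4, 7.0, 12.4, 5.9, 11.2, 22.7, 35.0, 3.3, 34.6; M̄R̄ = 230.0000 / 13 = 17.6923
LCL = X̄ − 3·M̄R̄/d₂ = 703.0214 − 3 × 17.6923 / 1.128 = 655.9674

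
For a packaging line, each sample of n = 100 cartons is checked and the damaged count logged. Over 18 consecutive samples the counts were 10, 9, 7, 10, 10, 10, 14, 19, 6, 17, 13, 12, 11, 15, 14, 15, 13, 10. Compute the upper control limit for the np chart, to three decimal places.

21.674

p̄ = Σdᵢ / (k·n) = 215 / (18 × 100) = 0.11944
UCL = np̄ + 3·√(np̄(1−p̄)) = 11.9444 + 3 × √(11.9444×0.88056) = 11.9444 + 3 × 3.2431 = 21.6738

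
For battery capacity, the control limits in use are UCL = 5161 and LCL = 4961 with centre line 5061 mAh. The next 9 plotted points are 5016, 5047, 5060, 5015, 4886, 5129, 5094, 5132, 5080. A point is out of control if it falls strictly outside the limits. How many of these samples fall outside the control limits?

1

Compare each point to [4961, 5161]: sample 5 = 4886 < LCL.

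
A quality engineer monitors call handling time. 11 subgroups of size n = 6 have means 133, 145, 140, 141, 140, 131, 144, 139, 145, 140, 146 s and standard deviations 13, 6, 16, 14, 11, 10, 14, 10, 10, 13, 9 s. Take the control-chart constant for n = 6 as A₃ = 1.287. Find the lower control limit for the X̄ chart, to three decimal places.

125.622

X̄̄ = (133 + 145 + 140 + 141 + 140 + 131 + 144 + 139 + 145 + 140 + 146) / 11 = 140.3636
s̄ = (13 + 6 + 16 + 14 + 11 + 10 + 14 + 10 + 10 + 13 + 9) / 11 = 11.4545
LCL = X̄̄ − A₃·s̄ = 140.3636 − 1.287 × 11.4545 = 125.6216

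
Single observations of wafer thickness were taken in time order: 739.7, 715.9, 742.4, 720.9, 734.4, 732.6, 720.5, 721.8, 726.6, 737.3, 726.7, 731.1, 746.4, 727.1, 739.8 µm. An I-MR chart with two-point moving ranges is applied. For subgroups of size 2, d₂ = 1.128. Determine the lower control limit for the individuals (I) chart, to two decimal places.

697.01

X̄ = (739.7 + 715.9 + 742.4 + 720.9 + 734.4 + 732.6 + 720.5 + 721.8 + 726.6 + 737.3 + 726.7 + 731.1 + 746.4 + 727.1 + 739.8) / 15 = 730.8800
Moving ranges: 23.8, 26.5, 21.5, 13.5, 1.8, 12.1, 1.3, 4.8, 10.7, 10.6, 4.4, 15.3, 19.3, 12.7; M̄R̄ = 178.3000 / 14 = 12.7357
LCL = X̄ − 3·M̄R̄/d₂ = 730.8800 − 3 × 12.7357 / 1.128 = 697.0084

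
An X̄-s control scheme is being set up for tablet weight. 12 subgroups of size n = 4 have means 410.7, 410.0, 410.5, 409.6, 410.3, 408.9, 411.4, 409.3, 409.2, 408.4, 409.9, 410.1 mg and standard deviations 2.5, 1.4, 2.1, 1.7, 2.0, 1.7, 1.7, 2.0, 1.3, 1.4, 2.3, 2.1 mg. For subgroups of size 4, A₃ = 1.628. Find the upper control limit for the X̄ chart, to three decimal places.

X̄̄ = (410.7 + 410.0 + 410.5 + 409.6 + 410.3 + 408.9 + 411.4 + 409.3 + 409.2 + 408.4 + 409.9 + 410.1) / 12 = 409.8583
s̄ = (2.5 + 1.4 + 2.1 + 1.7 + 2.0 + 1.7 + 1.7 + 2.0 + 1.3 + 1.4 + 2.3 + 2.1) / 12 = 1.8500
UCL = X̄̄ + A₃·s̄ = 409.8583 + 1.628 × 1.8500 = 412.8701

412.870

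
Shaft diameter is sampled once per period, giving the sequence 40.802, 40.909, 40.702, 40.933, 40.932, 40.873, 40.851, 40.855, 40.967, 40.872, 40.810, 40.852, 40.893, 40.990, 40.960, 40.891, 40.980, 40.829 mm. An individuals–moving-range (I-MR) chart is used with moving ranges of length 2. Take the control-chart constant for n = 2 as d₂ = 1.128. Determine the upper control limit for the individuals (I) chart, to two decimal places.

X̄ = (40.802 + 40.909 + 40.702 + 40.933 + 40.932 + 40.873 + 40.851 + 40.855 + 40.967 + 40.872 + 40.810 + 40.852 + 40.893 + 40.990 + 40.960 + 40.891 + 40.980 + 40.829) / 18 = 40.8834
Moving ranges: 0.107, 0.207, 0.231, 0.001, 0.059, 0.022, 0.004, 0.112, 0.095, 0.062, 0.042, 0.041, 0.097, 0.030, 0.069, 0.089, 0.151; M̄R̄ = 1.4190 / 17 = 0.0835
UCL = X̄ + 3·M̄R̄/d₂ = 40.8834 + 3 × 0.0835 / 1.128 = 41.1054

41.11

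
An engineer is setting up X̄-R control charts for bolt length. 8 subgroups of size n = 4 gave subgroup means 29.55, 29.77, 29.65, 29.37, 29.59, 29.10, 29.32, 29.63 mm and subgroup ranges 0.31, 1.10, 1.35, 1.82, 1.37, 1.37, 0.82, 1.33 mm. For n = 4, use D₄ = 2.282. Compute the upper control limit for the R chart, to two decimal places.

2.70

R̄ = (0.31 + 1.10 + 1.35 + 1.82 + 1.37 + 1.37 + 0.82 + 1.33) / 8 = 9.4700 / 8 = 1.1838
UCL_R = D₄·R̄ = 2.282 × 1.1838 = 2.7013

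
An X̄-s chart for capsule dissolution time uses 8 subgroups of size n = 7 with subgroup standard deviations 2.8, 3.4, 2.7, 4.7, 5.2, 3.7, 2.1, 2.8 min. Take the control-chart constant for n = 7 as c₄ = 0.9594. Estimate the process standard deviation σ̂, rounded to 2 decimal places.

s̄ = (2.8 + 3.4 + 2.7 + 4.7 + 5.2 + 3.7 + 2.1 + 2.8) / 8 = 3.4250
σ̂ = s̄ / c₄ = 3.4250 / 0.9594 = 3.5699

3.57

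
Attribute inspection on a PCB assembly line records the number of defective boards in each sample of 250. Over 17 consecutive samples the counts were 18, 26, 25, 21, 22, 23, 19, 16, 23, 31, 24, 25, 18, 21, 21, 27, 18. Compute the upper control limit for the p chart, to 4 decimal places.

p̄ = Σdᵢ / (k·n) = 378 / (17 × 250) = 0.08894
UCL = p̄ + 3·√(p̄(1−p̄)/n) = 0.08894 + 3 × √(0.08894×0.91106/250) = 0.08894 + 3 × 0.01800 = 0.14295

0.1430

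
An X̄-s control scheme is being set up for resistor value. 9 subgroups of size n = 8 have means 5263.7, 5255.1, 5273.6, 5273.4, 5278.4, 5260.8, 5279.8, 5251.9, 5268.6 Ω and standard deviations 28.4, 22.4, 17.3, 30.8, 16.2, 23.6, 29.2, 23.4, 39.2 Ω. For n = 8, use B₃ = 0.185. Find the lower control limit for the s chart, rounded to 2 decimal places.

4.74

s̄ = (28.4 + 22.4 + 17.3 + 30.8 + 16.2 + 23.6 + 29.2 + 23.4 + 39.2) / 9 = 25.6111
LCL_s = B₃·s̄ = 0.185 × 25.6111 = 4.7381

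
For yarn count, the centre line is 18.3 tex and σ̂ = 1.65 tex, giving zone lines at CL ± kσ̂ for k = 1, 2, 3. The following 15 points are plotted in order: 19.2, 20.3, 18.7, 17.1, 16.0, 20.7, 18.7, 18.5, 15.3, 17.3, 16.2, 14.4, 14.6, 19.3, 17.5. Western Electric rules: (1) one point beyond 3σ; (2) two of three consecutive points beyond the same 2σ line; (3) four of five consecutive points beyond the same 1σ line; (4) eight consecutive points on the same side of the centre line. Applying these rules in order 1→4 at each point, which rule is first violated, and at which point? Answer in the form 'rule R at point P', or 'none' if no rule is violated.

Zone of each point (C = within 1σ̂, B = 1σ̂–2σ̂, A = 2σ̂–3σ̂, * = beyond 3σ̂; sign = side of CL): 1:+C, 2:+B, 3:+C, 4:-C, 5:-B, 6:+B, 7:+C, 8:+C, 9:-B, 10:-C, 11:-B, 12:-A, 13:-A, 14:+C, 15:-C
Rule 2 (two of three consecutive points beyond the same 2σ limit) is satisfied at point 13.

rule 2 at point 13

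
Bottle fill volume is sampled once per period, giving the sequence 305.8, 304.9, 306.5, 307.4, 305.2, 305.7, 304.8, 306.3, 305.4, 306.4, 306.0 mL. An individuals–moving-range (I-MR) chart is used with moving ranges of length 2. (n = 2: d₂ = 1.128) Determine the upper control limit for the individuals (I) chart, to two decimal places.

308.73

X̄ = (305.8 + 304.9 + 306.5 + 307.4 + 305.2 + 305.7 + 304.8 + 306.3 + 305.4 + 306.4 + 306.0) / 11 = 305.8545
Moving ranges: 0.9, 1.6, 0.9, 2.2, 0.5, 0.9, 1.5, 0.9, 1.0, 0.4; M̄R̄ = 10.8000 / 10 = 1.0800
UCL = X̄ + 3·M̄R̄/d₂ = 305.8545 + 3 × 1.0800 / 1.128 = 308.7269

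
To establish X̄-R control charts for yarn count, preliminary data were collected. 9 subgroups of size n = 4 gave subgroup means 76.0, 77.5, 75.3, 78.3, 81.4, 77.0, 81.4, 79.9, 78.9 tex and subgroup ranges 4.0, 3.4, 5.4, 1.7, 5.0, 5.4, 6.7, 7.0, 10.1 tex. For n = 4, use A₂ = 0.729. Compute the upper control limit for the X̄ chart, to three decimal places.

82.356

X̄̄ = (76.0 + 77.5 + 75.3 + 78.3 + 81.4 + 77.0 + 81.4 + 79.9 + 78.9) / 9 = 705.7000 / 9 = 78.4111
R̄ = (4.0 + 3.4 + 5.4 + 1.7 + 5.0 + 5.4 + 6.7 + 7.0 + 10.1) / 9 = 48.7000 / 9 = 5.4111
UCL = X̄̄ + A₂·R̄ = 78.4111 + 0.729 × 5.4111 = 82.3558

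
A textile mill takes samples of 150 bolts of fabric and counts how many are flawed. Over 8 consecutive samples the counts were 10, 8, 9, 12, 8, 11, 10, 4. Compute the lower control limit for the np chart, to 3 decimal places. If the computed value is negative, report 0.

0.274

p̄ = Σdᵢ / (k·n) = 72 / (8 × 150) = 0.06000
LCL = np̄ − 3·√(np̄(1−p̄)) = 9.0000 − 3 × 2.9086 = 0.2742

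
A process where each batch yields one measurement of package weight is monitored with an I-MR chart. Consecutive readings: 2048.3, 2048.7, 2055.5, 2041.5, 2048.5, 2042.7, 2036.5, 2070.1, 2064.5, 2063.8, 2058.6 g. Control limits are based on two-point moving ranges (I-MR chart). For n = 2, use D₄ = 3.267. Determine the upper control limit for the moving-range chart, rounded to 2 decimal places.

27.87

Moving ranges: 0.4, 6.8, 14.0, 7.0, 5.8, 6.2, 33.6, 5.6, 0.7, 5.2; M̄R̄ = 85.3000 / 10 = 8.5300
UCL_MR = D₄·M̄R̄ = 3.267 × 8.5300 = 27.8675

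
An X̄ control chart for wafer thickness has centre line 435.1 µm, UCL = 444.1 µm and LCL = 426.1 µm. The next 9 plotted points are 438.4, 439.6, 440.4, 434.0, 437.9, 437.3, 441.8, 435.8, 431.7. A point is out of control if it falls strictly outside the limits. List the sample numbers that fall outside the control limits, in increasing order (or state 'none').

All 9 points lie within [426.1, 444.1].

none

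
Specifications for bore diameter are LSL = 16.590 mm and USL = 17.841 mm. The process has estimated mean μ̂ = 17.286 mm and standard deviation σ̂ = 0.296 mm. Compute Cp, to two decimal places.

0.70

Cp = (USL − LSL) / (6σ̂) = (17.841 − 16.590) / (6 × 0.296) = 1.2510 / 1.7760 = 0.7044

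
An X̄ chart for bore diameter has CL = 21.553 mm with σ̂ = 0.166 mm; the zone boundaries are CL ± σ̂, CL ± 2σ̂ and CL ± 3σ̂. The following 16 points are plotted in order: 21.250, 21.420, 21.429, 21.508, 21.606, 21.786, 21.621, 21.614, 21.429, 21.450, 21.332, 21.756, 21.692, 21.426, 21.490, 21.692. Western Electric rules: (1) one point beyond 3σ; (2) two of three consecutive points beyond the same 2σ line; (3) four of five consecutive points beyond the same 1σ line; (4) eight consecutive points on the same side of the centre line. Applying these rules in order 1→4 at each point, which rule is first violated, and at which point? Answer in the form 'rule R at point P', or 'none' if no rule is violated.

none

Zone of each point (C = within 1σ̂, B = 1σ̂–2σ̂, A = 2σ̂–3σ̂, * = beyond 3σ̂; sign = side of CL): 1:-B, 2:-C, 3:-C, 4:-C, 5:+C, 6:+B, 7:+C, 8:+C, 9:-C, 10:-C, 11:-B, 12:+B, 13:+C, 14:-C, 15:-C, 16:+C
No rule fires across all 16 points.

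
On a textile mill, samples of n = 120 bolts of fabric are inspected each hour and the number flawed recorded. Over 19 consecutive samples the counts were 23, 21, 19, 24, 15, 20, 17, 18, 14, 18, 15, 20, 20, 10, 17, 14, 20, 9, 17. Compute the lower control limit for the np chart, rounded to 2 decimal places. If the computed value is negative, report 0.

p̄ = Σdᵢ / (k·n) = 331 / (19 × 120) = 0.14518
LCL = np̄ − 3·√(np̄(1−p̄)) = 17.4211 − 3 × 3.8590 = 5.8440

5.84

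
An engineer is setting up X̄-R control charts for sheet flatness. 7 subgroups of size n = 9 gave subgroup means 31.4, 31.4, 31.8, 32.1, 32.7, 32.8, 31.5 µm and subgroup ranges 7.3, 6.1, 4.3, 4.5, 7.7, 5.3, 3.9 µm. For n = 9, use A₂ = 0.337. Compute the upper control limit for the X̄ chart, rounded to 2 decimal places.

33.84

X̄̄ = (31.4 + 31.4 + 31.8 + 32.1 + 32.7 + 32.8 + 31.5) / 7 = 223.7000 / 7 = 31.9571
R̄ = (7.3 + 6.1 + 4.3 + 4.5 + 7.7 + 5.3 + 3.9) / 7 = 39.1000 / 7 = 5.5857
UCL = X̄̄ + A₂·R̄ = 31.9571 + 0.337 × 5.5857 = 33.8395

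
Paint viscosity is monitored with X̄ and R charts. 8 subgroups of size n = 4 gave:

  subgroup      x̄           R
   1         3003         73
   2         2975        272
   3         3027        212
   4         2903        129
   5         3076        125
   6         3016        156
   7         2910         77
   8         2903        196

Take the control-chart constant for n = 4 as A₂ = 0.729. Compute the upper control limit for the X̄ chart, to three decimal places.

3089.620

X̄̄ = (3003 + 2975 + 3027 + 2903 + 3076 + 3016 + 2910 + 2903) / 8 = 23813.0000 / 8 = 2976.6250
R̄ = (73 + 272 + 212 + 129 + 125 + 156 + 77 + 196) / 8 = 1240.0000 / 8 = 155.0000
UCL = X̄̄ + A₂·R̄ = 2976.6250 + 0.729 × 155.0000 = 3089.6200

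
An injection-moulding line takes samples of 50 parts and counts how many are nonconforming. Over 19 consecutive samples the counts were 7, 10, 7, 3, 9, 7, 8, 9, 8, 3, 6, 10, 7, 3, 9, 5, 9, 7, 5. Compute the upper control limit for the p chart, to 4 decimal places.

0.2857

p̄ = Σdᵢ / (k·n) = 132 / (19 × 50) = 0.13895
UCL = p̄ + 3·√(p̄(1−p̄)/n) = 0.13895 + 3 × √(0.13895×0.86105/50) = 0.13895 + 3 × 0.04892 = 0.28570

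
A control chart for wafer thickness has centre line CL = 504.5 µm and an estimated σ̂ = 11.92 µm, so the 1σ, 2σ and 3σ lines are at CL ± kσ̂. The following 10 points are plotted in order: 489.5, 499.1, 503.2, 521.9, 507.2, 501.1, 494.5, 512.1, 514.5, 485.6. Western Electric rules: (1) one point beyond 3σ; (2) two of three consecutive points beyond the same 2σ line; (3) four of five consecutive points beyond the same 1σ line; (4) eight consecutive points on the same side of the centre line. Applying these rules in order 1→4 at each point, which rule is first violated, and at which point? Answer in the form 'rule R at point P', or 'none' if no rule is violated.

Zone of each point (C = within 1σ̂, B = 1σ̂–2σ̂, A = 2σ̂–3σ̂, * = beyond 3σ̂; sign = side of CL): 1:-B, 2:-C, 3:-C, 4:+B, 5:+C, 6:-C, 7:-C, 8:+C, 9:+C, 10:-B
No rule fires across all 10 points.

none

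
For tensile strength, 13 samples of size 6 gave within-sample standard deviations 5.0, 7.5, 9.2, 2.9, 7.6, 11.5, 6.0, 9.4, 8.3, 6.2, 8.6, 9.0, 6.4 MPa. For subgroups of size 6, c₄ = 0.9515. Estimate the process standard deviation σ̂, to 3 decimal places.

7.890

s̄ = (5.0 + 7.5 + 9.2 + 2.9 + 7.6 + 11.5 + 6.0 + 9.4 + 8.3 + 6.2 + 8.6 + 9.0 + 6.4) / 13 = 7.5077
σ̂ = s̄ / c₄ = 7.5077 / 0.9515 = 7.8904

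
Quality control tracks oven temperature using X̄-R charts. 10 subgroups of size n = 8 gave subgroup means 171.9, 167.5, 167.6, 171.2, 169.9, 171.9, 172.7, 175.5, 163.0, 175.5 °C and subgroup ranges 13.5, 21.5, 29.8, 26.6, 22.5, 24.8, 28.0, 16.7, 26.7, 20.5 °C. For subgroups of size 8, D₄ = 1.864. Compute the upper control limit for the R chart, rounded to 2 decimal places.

42.98

R̄ = (13.5 + 21.5 + 29.8 + 26.6 + 22.5 + 24.8 + 28.0 + 16.7 + 26.7 + 20.5) / 10 = 230.6000 / 10 = 23.0600
UCL_R = D₄·R̄ = 1.864 × 23.0600 = 42.9838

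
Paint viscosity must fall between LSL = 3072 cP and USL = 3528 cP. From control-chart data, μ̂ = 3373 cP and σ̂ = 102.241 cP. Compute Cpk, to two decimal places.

0.51

Cpu = (USL − μ̂) / (3σ̂) = (3528 − 3373) / (3 × 102.241) = 0.5053; Cpl = (μ̂ − LSL) / (3σ̂) = (3373 − 3072) / (3 × 102.241) = 0.9813; Cpk = min(Cpu, Cpl) = 0.5053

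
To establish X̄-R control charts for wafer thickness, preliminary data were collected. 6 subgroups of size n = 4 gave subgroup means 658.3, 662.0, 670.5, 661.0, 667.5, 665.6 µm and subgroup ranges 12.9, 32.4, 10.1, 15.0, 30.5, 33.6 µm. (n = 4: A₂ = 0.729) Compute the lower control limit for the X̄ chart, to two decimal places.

X̄̄ = (658.3 + 662.0 + 670.5 + 661.0 + 667.5 + 665.6) / 6 = 3984.9000 / 6 = 664.1500
R̄ = (12.9 + 32.4 + 10.1 + 15.0 + 30.5 + 33.6) / 6 = 134.5000 / 6 = 22.4167
LCL = X̄̄ − A₂·R̄ = 664.1500 − 0.729 × 22.4167 = 647.8082

647.81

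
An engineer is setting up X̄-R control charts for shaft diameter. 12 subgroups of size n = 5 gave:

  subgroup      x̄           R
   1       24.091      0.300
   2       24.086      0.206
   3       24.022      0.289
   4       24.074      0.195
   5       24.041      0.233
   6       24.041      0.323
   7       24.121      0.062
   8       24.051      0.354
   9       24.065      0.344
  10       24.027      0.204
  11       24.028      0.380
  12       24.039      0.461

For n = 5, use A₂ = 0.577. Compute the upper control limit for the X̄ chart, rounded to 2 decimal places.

24.22

X̄̄ = (24.091 + 24.086 + 24.022 + 24.074 + 24.041 + 24.041 + 24.121 + 24.051 + 24.065 + 24.027 + 24.028 + 24.039) / 12 = 288.6860 / 12 = 24.0572
R̄ = (0.300 + 0.206 + 0.289 + 0.195 + 0.233 + 0.323 + 0.062 + 0.354 + 0.344 + 0.204 + 0.380 + 0.461) / 12 = 3.3510 / 12 = 0.2792
UCL = X̄̄ + A₂·R̄ = 24.0572 + 0.577 × 0.2792 = 24.2183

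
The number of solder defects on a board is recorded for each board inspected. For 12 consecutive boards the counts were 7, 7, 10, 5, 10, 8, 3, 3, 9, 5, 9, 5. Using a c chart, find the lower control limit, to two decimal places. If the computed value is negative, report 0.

c̄ = (7 + 7 + 10 + 5 + 10 + 8 + 3 + 3 + 9 + 5 + 9 + 5) / 12 = 81 / 12 = 6.7500
LCL = c̄ − 3√c̄ = 6.7500 − 3 × 2.5981 = -1.0442 → 0 (cannot be negative)

0.00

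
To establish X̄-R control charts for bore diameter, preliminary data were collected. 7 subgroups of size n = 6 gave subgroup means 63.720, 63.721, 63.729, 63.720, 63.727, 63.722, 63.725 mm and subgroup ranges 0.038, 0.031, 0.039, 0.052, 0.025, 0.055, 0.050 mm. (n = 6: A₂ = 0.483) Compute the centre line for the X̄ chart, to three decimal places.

63.723

X̄̄ = (63.720 + 63.721 + 63.729 + 63.720 + 63.727 + 63.722 + 63.725) / 7 = 446.0640 / 7 = 63.7234
CL = X̄̄ = 63.7234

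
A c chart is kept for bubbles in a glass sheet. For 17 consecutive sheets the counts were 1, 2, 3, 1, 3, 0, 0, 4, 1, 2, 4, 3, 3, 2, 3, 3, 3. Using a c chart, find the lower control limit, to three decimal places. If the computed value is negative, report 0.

0.000

c̄ = (1 + 2 + 3 + 1 + 3 + 0 + 0 + 4 + 1 + 2 + 4 + 3 + 3 + 2 + 3 + 3 + 3) / 17 = 38 / 17 = 2.2353
LCL = c̄ − 3√c̄ = 2.2353 − 3 × 1.4951 = -2.2500 → 0 (cannot be negative)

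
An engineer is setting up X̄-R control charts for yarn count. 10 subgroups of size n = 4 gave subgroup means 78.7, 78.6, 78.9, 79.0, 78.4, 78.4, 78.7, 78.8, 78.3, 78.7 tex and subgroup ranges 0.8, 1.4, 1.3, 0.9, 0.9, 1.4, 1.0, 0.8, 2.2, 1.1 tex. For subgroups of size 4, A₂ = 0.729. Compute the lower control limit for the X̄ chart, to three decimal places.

77.790

X̄̄ = (78.7 + 78.6 + 78.9 + 79.0 + 78.4 + 78.4 + 78.7 + 78.8 + 78.3 + 78.7) / 10 = 786.5000 / 10 = 78.6500
R̄ = (0.8 + 1.4 + 1.3 + 0.9 + 0.9 + 1.4 + 1.0 + 0.8 + 2.2 + 1.1) / 10 = 11.8000 / 10 = 1.1800
LCL = X̄̄ − A₂·R̄ = 78.6500 − 0.729 × 1.1800 = 77.7898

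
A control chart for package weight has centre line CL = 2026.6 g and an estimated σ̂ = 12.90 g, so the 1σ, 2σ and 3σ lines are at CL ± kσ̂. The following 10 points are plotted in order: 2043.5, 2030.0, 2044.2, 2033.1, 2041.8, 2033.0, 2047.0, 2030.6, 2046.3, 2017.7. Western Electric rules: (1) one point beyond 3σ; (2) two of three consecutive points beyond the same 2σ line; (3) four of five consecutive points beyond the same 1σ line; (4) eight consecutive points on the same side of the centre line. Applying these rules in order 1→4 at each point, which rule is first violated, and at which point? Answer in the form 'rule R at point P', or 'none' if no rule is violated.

Zone of each point (C = within 1σ̂, B = 1σ̂–2σ̂, A = 2σ̂–3σ̂, * = beyond 3σ̂; sign = side of CL): 1:+B, 2:+C, 3:+B, 4:+C, 5:+B, 6:+C, 7:+B, 8:+C, 9:+B, 10:-C
Rule 4 (eight consecutive points on the same side of the centre line) is satisfied at point 8.

rule 4 at point 8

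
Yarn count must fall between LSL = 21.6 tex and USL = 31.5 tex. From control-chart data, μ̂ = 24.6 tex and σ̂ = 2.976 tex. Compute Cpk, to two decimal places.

0.34

Cpu = (USL − μ̂) / (3σ̂) = (31.5 − 24.6) / (3 × 2.976) = 0.7728; Cpl = (μ̂ − LSL) / (3σ̂) = (24.6 − 21.6) / (3 × 2.976) = 0.3360; Cpk = min(Cpu, Cpl) = 0.3360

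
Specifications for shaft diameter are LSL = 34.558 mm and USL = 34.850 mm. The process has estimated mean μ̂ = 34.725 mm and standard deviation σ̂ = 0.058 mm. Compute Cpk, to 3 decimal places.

0.718

Cpu = (USL − μ̂) / (3σ̂) = (34.850 − 34.725) / (3 × 0.058) = 0.7184; Cpl = (μ̂ − LSL) / (3σ̂) = (34.725 − 34.558) / (3 × 0.058) = 0.9598; Cpk = min(Cpu, Cpl) = 0.7184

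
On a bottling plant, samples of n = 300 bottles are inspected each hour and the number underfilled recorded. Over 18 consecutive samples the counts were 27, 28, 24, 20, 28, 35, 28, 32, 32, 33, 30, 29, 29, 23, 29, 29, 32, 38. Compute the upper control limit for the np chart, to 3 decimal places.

p̄ = Σdᵢ / (k·n) = 526 / (18 × 300) = 0.09741
UCL = np̄ + 3·√(np̄(1−p̄)) = 29.2222 + 3 × √(29.2222×0.90259) = 29.2222 + 3 × 5.1357 = 44.6294

44.629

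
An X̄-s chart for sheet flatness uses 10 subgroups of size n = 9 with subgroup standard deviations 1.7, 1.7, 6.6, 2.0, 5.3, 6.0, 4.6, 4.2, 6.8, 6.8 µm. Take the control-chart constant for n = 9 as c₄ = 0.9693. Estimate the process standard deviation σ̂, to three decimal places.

4.715

s̄ = (1.7 + 1.7 + 6.6 + 2.0 + 5.3 + 6.0 + 4.6 + 4.2 + 6.8 + 6.8) / 10 = 4.5700
σ̂ = s̄ / c₄ = 4.5700 / 0.9693 = 4.7147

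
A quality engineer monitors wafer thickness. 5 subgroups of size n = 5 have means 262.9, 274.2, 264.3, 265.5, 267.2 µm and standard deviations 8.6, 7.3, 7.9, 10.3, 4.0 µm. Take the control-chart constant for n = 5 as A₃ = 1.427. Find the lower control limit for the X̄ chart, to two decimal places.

X̄̄ = (262.9 + 274.2 + 264.3 + 265.5 + 267.2) / 5 = 266.8200
s̄ = (8.6 + 7.3 + 7.9 + 10.3 + 4.0) / 5 = 7.6200
LCL = X̄̄ − A₃·s̄ = 266.8200 − 1.427 × 7.6200 = 255.9463

255.95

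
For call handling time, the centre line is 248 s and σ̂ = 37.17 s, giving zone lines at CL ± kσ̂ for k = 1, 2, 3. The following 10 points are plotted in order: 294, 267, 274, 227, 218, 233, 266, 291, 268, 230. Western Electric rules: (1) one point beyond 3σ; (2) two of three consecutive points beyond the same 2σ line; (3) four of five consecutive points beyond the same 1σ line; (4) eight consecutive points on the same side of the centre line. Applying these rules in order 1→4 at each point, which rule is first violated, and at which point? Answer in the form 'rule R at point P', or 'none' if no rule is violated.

Zone of each point (C = within 1σ̂, B = 1σ̂–2σ̂, A = 2σ̂–3σ̂, * = beyond 3σ̂; sign = side of CL): 1:+B, 2:+C, 3:+C, 4:-C, 5:-C, 6:-C, 7:+C, 8:+B, 9:+C, 10:-C
No rule fires across all 10 points.

none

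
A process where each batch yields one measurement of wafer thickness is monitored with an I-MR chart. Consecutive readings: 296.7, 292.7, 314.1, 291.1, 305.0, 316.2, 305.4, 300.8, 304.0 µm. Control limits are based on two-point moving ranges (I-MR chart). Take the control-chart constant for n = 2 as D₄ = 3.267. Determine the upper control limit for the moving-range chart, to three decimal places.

Moving ranges: 4.0, 21.4, 23.0, 13.9, 11.2, 10.8, 4.6, 3.2; M̄R̄ = 92.1000 / 8 = 11.5125
UCL_MR = D₄·M̄R̄ = 3.267 × 11.5125 = 37.6113

37.611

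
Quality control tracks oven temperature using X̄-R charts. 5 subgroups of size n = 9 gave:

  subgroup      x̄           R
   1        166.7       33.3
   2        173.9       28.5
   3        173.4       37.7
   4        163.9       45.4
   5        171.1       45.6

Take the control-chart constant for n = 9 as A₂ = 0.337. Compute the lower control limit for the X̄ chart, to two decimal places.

X̄̄ = (166.7 + 173.9 + 173.4 + 163.9 + 171.1) / 5 = 849.0000 / 5 = 169.8000
R̄ = (33.3 + 28.5 + 37.7 + 45.4 + 45.6) / 5 = 190.5000 / 5 = 38.1000
LCL = X̄̄ − A₂·R̄ = 169.8000 − 0.337 × 38.1000 = 156.9603

156.96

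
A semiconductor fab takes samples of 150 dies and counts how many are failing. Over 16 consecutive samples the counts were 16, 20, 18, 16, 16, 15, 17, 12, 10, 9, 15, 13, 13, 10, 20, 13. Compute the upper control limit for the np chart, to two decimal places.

p̄ = Σdᵢ / (k·n) = 233 / (16 × 150) = 0.09708
UCL = np̄ + 3·√(np̄(1−p̄)) = 14.5625 + 3 × √(14.5625×0.90292) = 14.5625 + 3 × 3.6261 = 25.4409

25.44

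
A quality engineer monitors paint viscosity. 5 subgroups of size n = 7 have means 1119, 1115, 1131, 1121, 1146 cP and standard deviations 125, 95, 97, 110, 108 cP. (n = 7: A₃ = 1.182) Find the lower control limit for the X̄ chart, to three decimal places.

999.926

X̄̄ = (1119 + 1115 + 1131 + 1121 + 1146) / 5 = 1126.4000
s̄ = (125 + 95 + 97 + 110 + 108) / 5 = 107.0000
LCL = X̄̄ − A₃·s̄ = 1126.4000 − 1.182 × 107.0000 = 999.9260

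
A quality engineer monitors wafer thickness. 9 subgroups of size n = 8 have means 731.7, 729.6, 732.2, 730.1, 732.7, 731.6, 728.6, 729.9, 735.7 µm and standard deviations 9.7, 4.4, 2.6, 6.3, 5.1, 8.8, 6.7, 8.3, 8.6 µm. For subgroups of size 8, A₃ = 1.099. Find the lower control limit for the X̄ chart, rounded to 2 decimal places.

723.96

X̄̄ = (731.7 + 729.6 + 732.2 + 730.1 + 732.7 + 731.6 + 728.6 + 729.9 + 735.7) / 9 = 731.3444
s̄ = (9.7 + 4.4 + 2.6 + 6.3 + 5.1 + 8.8 + 6.7 + 8.3 + 8.6) / 9 = 6.7222
LCL = X̄̄ − A₃·s̄ = 731.3444 − 1.099 × 6.7222 = 723.9567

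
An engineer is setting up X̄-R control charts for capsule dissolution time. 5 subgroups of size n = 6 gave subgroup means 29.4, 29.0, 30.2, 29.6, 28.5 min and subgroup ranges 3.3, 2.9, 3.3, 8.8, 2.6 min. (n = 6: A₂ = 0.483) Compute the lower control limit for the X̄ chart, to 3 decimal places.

X̄̄ = (29.4 + 29.0 + 30.2 + 29.6 + 28.5) / 5 = 146.7000 / 5 = 29.3400
R̄ = (3.3 + 2.9 + 3.3 + 8.8 + 2.6) / 5 = 20.9000 / 5 = 4.1800
LCL = X̄̄ − A₂·R̄ = 29.3400 − 0.483 × 4.1800 = 27.3211

27.321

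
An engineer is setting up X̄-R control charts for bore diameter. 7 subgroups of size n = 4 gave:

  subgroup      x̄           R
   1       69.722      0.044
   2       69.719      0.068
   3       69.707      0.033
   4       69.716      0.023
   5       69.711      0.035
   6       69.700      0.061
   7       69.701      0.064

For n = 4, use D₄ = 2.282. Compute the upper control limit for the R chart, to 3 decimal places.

R̄ = (0.044 + 0.068 + 0.033 + 0.023 + 0.035 + 0.061 + 0.064) / 7 = 0.3280 / 7 = 0.0469
UCL_R = D₄·R̄ = 2.282 × 0.0469 = 0.1069

0.107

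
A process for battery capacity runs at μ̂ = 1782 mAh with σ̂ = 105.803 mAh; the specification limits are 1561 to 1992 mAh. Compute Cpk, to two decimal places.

0.66

Cpu = (USL − μ̂) / (3σ̂) = (1992 − 1782) / (3 × 105.803) = 0.6616; Cpl = (μ̂ − LSL) / (3σ̂) = (1782 − 1561) / (3 × 105.803) = 0.6963; Cpk = min(Cpu, Cpl) = 0.6616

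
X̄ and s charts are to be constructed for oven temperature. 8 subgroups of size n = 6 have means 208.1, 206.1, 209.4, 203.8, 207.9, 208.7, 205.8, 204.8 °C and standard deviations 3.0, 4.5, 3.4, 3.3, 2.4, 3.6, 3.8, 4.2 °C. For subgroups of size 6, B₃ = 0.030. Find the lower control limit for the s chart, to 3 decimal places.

s̄ = (3.0 + 4.5 + 3.4 + 3.3 + 2.4 + 3.6 + 3.8 + 4.2) / 8 = 3.5250
LCL_s = B₃·s̄ = 0.030 × 3.5250 = 0.1057

0.106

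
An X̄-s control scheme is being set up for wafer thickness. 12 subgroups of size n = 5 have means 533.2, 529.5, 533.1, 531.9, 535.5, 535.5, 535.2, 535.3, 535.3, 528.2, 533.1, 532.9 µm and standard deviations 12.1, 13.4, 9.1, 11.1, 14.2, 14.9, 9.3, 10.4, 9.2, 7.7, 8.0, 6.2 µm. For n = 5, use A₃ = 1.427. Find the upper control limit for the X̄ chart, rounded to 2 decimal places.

548.16

X̄̄ = (533.2 + 529.5 + 533.1 + 531.9 + 535.5 + 535.5 + 535.2 + 535.3 + 535.3 + 528.2 + 533.1 + 532.9) / 12 = 533.2250
s̄ = (12.1 + 13.4 + 9.1 + 11.1 + 14.2 + 14.9 + 9.3 + 10.4 + 9.2 + 7.7 + 8.0 + 6.2) / 12 = 10.4667
UCL = X̄̄ + A₃·s̄ = 533.2250 + 1.427 × 10.4667 = 548.1609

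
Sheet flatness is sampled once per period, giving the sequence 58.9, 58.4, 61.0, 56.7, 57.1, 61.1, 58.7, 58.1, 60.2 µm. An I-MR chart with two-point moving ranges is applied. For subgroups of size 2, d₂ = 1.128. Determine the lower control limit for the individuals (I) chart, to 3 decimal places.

53.293

X̄ = (58.9 + 58.4 + 61.0 + 56.7 + 57.1 + 61.1 + 58.7 + 58.1 + 60.2) / 9 = 58.9111
Moving ranges: 0.5, 2.6, 4.3, 0.4, 4.0, 2.4, 0.6, 2.1; M̄R̄ = 16.9000 / 8 = 2.1125
LCL = X̄ − 3·M̄R̄/d₂ = 58.9111 − 3 × 2.1125 / 1.128 = 53.2928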